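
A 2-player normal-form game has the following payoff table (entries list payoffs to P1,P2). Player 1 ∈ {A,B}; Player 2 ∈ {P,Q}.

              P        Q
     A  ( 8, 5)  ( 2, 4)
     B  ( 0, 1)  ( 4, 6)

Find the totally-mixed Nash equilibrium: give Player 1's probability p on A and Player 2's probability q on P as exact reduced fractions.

p=5/6, q=1/5

P1 indiff ⇒ q·8+(1-q)·2 = q·0+(1-q)·4 ⇒ q(8) = (1-q)(2) ⇒ q = 1/5
P2 indiff ⇒ p·5+(1-p)·1 = p·4+(1-p)·6 ⇒ p(1) = (1-p)(5) ⇒ p = 5/6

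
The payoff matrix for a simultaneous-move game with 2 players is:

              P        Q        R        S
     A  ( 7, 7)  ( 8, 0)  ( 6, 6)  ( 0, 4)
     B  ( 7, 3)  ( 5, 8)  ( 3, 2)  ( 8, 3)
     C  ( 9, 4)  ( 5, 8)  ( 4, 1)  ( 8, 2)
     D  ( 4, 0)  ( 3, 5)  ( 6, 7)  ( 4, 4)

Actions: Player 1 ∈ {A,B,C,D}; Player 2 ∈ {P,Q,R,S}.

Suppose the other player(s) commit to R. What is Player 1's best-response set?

P1 best: {A,D}

u_1(A vs R) = 6
u_1(B vs R) = 3
u_1(C vs R) = 4
u_1(D vs R) = 6
max payoff 6 at {A,D}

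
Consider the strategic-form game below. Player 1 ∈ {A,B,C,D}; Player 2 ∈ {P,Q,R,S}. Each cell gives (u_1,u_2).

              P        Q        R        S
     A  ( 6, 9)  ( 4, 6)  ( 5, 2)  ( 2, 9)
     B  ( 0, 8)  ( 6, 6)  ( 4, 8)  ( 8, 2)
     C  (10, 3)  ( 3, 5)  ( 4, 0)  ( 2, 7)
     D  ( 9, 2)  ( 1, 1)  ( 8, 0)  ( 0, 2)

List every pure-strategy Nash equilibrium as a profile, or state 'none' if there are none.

Equilibria: none

(A,P): not NE [P1→C gives 10>6]
(A,Q): not NE [P1→B gives 6>4; P2→S gives 9>6]
(A,R): not NE [P1→D gives 8>5; P2→S gives 9>2]
(A,S): not NE [P1→B gives 8>2]
(B,P): not NE [P1→C gives 10>0]
(B,Q): not NE [P2→R gives 8>6]
(B,R): not NE [P1→D gives 8>4]
(B,S): not NE [P2→R gives 8>2]
(C,P): not NE [P2→S gives 7>3]
(C,Q): not NE [P1→B gives 6>3; P2→S gives 7>5]
(C,R): not NE [P1→D gives 8>4; P2→S gives 7>0]
(C,S): not NE [P1→B gives 8>2]
(D,P): not NE [P1→C gives 10>9]
(D,Q): not NE [P1→B gives 6>1; P2→S gives 2>1]
(D,R): not NE [P2→S gives 2>0]
(D,S): not NE [P1→B gives 8>0]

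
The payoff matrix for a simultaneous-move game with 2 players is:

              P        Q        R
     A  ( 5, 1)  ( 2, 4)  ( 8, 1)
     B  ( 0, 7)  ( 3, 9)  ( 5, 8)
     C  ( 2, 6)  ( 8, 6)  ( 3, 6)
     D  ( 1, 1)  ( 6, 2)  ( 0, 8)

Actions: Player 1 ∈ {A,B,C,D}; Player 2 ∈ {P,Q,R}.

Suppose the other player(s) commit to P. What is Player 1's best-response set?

u_1(A vs P) = 5
u_1(B vs P) = 0
u_1(C vs P) = 2
u_1(D vs P) = 1
max payoff 5 at {A}

P1 best: {A}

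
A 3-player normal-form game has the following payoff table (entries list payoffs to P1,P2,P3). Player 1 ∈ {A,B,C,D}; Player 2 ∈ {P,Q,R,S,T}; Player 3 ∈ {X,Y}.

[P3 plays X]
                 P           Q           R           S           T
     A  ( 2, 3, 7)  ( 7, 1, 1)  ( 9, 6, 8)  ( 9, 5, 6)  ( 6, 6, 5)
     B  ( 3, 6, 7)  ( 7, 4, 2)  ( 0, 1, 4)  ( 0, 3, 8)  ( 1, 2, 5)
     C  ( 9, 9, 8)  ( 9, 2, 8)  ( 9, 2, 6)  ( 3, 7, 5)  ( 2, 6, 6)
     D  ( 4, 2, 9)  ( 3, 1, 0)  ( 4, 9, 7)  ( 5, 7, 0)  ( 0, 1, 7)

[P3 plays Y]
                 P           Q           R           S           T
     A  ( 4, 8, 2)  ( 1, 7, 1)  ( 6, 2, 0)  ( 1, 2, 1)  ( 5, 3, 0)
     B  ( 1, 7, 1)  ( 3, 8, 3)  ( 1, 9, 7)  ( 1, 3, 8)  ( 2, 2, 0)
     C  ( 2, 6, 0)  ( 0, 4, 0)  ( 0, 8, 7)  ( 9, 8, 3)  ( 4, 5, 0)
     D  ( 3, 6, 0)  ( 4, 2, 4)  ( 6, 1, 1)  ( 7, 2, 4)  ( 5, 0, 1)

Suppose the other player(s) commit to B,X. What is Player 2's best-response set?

BR_2 = {P}

u_2(P vs B,X) = 6
u_2(Q vs B,X) = 4
u_2(R vs B,X) = 1
u_2(S vs B,X) = 3
u_2(T vs B,X) = 2
max payoff 6 at {P}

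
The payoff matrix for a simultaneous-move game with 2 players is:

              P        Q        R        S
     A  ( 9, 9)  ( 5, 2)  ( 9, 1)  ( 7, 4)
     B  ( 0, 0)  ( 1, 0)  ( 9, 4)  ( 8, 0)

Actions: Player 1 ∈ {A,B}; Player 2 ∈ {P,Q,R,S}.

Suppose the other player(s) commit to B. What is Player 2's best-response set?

u_2(P vs B) = 0
u_2(Q vs B) = 0
u_2(R vs B) = 4
u_2(S vs B) = 0
max payoff 4 at {R}

BR_2 = {R}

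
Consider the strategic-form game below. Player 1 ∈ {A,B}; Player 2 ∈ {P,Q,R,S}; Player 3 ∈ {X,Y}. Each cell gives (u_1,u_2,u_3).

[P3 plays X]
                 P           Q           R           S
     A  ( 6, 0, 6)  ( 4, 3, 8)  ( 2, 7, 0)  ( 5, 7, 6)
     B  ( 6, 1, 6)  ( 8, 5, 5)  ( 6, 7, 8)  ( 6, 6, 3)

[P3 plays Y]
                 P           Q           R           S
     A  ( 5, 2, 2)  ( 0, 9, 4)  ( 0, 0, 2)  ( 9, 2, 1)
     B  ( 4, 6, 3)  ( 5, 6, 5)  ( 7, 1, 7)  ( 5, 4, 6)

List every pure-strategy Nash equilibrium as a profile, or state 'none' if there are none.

NE set: (B,Q,Y), (B,R,X)

(A,P,X): not NE [P2→S gives 7>0]
(A,P,Y): not NE [P2→Q gives 9>2; P3→X gives 6>2]
(A,Q,X): not NE [P1→B gives 8>4; P2→S gives 7>3]
(A,Q,Y): not NE [P1→B gives 5>0; P3→X gives 8>4]
(A,R,X): not NE [P1→B gives 6>2; P3→Y gives 2>0]
(A,R,Y): not NE [P1→B gives 7>0; P2→Q gives 9>0]
(A,S,X): not NE [P1→B gives 6>5]
(A,S,Y): not NE [P2→Q gives 9>2; P3→X gives 6>1]
(B,P,X): not NE [P2→R gives 7>1]
(B,P,Y): not NE [P1→A gives 5>4; P3→X gives 6>3]
(B,Q,X): not NE [P2→R gives 7>5]
(B,Q,Y): NE
(B,R,X): NE
(B,R,Y): not NE [P2→Q gives 6>1; P3→X gives 8>7]
(B,S,X): not NE [P2→R gives 7>6; P3→Y gives 6>3]
(B,S,Y): not NE [P1→A gives 9>5; P2→Q gives 6>4]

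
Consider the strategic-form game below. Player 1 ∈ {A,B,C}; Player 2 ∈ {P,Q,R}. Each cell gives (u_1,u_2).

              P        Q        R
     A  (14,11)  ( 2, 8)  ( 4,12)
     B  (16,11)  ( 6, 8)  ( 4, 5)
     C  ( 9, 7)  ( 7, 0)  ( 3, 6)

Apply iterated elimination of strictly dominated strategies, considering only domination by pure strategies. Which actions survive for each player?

IESDS → P1:{A,B} P2:{P,R}

P2 drop Q (P beats it: A:11>8 B:11>8 C:7>0)
P1 drop C (A beats it: P:14>9 R:4>3)
P1→{A,B} P2→{P,R}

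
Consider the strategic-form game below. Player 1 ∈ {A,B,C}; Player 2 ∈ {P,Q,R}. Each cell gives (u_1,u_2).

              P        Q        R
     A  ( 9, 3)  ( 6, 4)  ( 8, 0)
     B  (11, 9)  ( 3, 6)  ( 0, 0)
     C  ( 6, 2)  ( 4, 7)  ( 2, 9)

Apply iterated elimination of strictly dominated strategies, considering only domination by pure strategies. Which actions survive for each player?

Survivors P1:{A,B} P2:{P,Q}

P1 drop C (A beats it: P:9>6 Q:6>4 R:8>2)
P2 drop R (P beats it: A:3>0 B:9>0)
P1→{A,B} P2→{P,Q}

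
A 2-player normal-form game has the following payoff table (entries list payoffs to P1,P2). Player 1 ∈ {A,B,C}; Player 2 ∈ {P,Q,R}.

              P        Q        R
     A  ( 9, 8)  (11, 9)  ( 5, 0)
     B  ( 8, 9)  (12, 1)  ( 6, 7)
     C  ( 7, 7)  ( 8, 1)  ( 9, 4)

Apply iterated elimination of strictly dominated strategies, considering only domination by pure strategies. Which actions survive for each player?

P2 drop R (P beats it: A:8>0 B:9>7 C:7>4)
P1 drop C (A beats it: P:9>7 Q:11>8)
P1→{A,B} P2→{P,Q}

Survivors P1:{A,B} P2:{P,Q}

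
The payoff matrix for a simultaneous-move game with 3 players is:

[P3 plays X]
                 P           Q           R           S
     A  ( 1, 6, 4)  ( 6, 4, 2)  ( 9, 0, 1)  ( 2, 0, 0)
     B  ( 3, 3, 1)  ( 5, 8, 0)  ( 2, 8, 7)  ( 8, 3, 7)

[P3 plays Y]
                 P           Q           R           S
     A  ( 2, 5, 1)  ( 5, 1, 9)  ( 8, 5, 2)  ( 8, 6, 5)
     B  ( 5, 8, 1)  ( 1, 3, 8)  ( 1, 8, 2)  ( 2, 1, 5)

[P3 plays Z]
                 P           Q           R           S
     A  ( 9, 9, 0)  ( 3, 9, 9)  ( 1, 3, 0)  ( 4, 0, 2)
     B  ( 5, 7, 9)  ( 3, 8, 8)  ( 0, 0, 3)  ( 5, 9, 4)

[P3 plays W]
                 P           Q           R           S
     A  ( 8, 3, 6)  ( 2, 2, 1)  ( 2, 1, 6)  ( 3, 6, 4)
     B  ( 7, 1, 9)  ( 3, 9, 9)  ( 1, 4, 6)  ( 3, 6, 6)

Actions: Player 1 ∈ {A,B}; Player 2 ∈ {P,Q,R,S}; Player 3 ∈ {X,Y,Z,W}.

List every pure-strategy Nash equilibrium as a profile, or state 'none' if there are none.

(A,P,X): not NE [P1→B gives 3>1; P3→W gives 6>4]
(A,P,Y): not NE [P1→B gives 5>2; P2→S gives 6>5; P3→W gives 6>1]
(A,P,Z): not NE [P3→W gives 6>0]
(A,P,W): not NE [P2→S gives 6>3]
(A,Q,X): not NE [P2→P gives 6>4; P3→Z gives 9>2]
(A,Q,Y): not NE [P2→S gives 6>1]
(A,Q,Z): NE
(A,Q,W): not NE [P1→B gives 3>2; P2→S gives 6>2; P3→Z gives 9>1]
(A,R,X): not NE [P2→P gives 6>0; P3→W gives 6>1]
(A,R,Y): not NE [P2→S gives 6>5; P3→W gives 6>2]
(A,R,Z): not NE [P2→Q gives 9>3; P3→W gives 6>0]
(A,R,W): not NE [P2→S gives 6>1]
(A,S,X): not NE [P1→B gives 8>2; P2→P gives 6>0; P3→Y gives 5>0]
(A,S,Y): NE
(A,S,Z): not NE [P1→B gives 5>4; P2→Q gives 9>0; P3→Y gives 5>2]
(A,S,W): not NE [P3→Y gives 5>4]
(B,P,X): not NE [P2→R gives 8>3; P3→W gives 9>1]
(B,P,Y): not NE [P3→W gives 9>1]
(B,P,Z): not NE [P1→A gives 9>5; P2→S gives 9>7]
(B,P,W): not NE [P1→A gives 8>7; P2→Q gives 9>1]
(B,Q,X): not NE [P1→A gives 6>5; P3→W gives 9>0]
(B,Q,Y): not NE [P1→A gives 5>1; P2→R gives 8>3; P3→W gives 9>8]
(B,Q,Z): not NE [P2→S gives 9>8; P3→W gives 9>8]
(B,Q,W): NE
(B,R,X): not NE [P1→A gives 9>2]
(B,R,Y): not NE [P1→A gives 8>1; P3→X gives 7>2]
(B,R,Z): not NE [P1→A gives 1>0; P2→S gives 9>0; P3→X gives 7>3]
(B,R,W): not NE [P1→A gives 2>1; P2→Q gives 9>4; P3→X gives 7>6]
(B,S,X): not NE [P2→R gives 8>3]
(B,S,Y): not NE [P1→A gives 8>2; P2→R gives 8>1; P3→X gives 7>5]
(B,S,Z): not NE [P3→X gives 7>4]
(B,S,W): not NE [P2→Q gives 9>6; P3→X gives 7>6]

NE set: (A,Q,Z), (A,S,Y), (B,Q,W)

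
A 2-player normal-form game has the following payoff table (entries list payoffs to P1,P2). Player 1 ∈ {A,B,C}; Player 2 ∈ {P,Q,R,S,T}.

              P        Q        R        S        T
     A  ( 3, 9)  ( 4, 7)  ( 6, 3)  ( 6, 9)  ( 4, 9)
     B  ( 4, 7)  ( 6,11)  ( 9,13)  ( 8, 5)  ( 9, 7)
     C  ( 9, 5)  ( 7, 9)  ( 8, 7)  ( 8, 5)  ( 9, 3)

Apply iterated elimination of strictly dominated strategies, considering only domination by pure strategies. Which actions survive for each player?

Remaining: P1:{B,C} P2:{Q,R}

P1 drop A (B beats it: P:4>3 Q:6>4 R:9>6 S:8>6 T:9>4)
P2 drop P (Q beats it: B:11>7 C:9>5)
P2 drop S (Q beats it: B:11>5 C:9>5)
P2 drop T (Q beats it: B:11>7 C:9>3)
P1→{B,C} P2→{Q,R}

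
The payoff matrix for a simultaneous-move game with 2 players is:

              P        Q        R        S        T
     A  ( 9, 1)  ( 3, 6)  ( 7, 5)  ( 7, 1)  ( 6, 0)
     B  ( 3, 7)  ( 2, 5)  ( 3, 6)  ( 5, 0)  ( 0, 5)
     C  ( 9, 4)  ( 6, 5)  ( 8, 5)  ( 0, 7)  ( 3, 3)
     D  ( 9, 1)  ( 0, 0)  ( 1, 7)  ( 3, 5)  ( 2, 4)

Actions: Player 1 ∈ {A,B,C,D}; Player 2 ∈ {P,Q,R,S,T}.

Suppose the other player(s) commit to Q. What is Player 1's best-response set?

u_1(A vs Q) = 3
u_1(B vs Q) = 2
u_1(C vs Q) = 6
u_1(D vs Q) = 0
max payoff 6 at {C}

BR_1 = {C}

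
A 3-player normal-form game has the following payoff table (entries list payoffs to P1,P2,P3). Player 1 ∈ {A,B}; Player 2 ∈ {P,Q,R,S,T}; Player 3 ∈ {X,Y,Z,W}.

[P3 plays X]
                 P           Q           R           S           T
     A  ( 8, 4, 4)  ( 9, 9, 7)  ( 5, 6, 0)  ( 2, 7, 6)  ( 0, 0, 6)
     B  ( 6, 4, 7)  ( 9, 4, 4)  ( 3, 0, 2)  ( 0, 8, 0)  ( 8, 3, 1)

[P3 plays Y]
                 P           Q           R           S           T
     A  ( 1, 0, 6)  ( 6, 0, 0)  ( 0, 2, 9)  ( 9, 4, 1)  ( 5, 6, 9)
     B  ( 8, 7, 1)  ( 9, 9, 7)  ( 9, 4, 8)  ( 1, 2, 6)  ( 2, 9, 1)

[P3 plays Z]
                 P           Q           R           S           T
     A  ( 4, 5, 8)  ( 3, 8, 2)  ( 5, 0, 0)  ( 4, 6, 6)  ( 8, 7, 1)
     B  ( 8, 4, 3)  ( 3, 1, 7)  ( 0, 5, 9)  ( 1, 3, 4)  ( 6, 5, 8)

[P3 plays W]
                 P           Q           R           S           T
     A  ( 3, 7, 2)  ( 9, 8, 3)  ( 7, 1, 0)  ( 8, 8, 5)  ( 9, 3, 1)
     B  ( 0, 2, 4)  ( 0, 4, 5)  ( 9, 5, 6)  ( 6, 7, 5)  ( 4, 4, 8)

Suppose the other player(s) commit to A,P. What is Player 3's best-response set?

u_3(X vs A,P) = 4
u_3(Y vs A,P) = 6
u_3(Z vs A,P) = 8
u_3(W vs A,P) = 2
max payoff 8 at {Z}

P3 best: {Z}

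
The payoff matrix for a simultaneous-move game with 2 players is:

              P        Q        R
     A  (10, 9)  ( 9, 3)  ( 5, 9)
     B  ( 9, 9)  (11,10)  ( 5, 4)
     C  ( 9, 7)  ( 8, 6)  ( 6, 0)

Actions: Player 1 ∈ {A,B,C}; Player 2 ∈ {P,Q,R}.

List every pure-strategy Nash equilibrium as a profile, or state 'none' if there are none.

(A,P): NE
(A,Q): not NE [P1→B gives 11>9; P2→R gives 9>3]
(A,R): not NE [P1→C gives 6>5]
(B,P): not NE [P1→A gives 10>9; P2→Q gives 10>9]
(B,Q): NE
(B,R): not NE [P1→C gives 6>5; P2→Q gives 10>4]
(C,P): not NE [P1→A gives 10>9]
(C,Q): not NE [P1→B gives 11>8; P2→P gives 7>6]
(C,R): not NE [P2→P gives 7>0]

PSNE = {(A,P), (B,Q)}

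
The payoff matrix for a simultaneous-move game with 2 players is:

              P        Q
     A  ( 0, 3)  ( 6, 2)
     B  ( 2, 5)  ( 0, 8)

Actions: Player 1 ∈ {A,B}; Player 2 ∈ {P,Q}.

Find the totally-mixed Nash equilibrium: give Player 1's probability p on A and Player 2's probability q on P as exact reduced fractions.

P1 indiff ⇒ q·0+(1-q)·6 = q·2+(1-q)·0 ⇒ q(-2) = (1-q)(-6) ⇒ q = 3/4
P2 indiff ⇒ p·3+(1-p)·5 = p·2+(1-p)·8 ⇒ p(1) = (1-p)(3) ⇒ p = 3/4

(p,q) = (3/4, 3/4)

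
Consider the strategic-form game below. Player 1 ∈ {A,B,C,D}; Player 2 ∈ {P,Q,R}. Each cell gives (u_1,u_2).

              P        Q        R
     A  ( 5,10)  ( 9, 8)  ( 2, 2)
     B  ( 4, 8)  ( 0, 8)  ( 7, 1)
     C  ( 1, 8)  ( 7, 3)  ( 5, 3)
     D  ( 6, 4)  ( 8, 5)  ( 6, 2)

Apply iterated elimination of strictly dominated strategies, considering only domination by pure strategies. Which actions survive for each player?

IESDS → P1:{A,D} P2:{P,Q}

P1 drop C (D beats it: P:6>1 Q:8>7 R:6>5)
P2 drop R (P beats it: A:10>2 B:8>1 D:4>2)
P1 drop B (A beats it: P:5>4 Q:9>0)
P1→{A,D} P2→{P,Q}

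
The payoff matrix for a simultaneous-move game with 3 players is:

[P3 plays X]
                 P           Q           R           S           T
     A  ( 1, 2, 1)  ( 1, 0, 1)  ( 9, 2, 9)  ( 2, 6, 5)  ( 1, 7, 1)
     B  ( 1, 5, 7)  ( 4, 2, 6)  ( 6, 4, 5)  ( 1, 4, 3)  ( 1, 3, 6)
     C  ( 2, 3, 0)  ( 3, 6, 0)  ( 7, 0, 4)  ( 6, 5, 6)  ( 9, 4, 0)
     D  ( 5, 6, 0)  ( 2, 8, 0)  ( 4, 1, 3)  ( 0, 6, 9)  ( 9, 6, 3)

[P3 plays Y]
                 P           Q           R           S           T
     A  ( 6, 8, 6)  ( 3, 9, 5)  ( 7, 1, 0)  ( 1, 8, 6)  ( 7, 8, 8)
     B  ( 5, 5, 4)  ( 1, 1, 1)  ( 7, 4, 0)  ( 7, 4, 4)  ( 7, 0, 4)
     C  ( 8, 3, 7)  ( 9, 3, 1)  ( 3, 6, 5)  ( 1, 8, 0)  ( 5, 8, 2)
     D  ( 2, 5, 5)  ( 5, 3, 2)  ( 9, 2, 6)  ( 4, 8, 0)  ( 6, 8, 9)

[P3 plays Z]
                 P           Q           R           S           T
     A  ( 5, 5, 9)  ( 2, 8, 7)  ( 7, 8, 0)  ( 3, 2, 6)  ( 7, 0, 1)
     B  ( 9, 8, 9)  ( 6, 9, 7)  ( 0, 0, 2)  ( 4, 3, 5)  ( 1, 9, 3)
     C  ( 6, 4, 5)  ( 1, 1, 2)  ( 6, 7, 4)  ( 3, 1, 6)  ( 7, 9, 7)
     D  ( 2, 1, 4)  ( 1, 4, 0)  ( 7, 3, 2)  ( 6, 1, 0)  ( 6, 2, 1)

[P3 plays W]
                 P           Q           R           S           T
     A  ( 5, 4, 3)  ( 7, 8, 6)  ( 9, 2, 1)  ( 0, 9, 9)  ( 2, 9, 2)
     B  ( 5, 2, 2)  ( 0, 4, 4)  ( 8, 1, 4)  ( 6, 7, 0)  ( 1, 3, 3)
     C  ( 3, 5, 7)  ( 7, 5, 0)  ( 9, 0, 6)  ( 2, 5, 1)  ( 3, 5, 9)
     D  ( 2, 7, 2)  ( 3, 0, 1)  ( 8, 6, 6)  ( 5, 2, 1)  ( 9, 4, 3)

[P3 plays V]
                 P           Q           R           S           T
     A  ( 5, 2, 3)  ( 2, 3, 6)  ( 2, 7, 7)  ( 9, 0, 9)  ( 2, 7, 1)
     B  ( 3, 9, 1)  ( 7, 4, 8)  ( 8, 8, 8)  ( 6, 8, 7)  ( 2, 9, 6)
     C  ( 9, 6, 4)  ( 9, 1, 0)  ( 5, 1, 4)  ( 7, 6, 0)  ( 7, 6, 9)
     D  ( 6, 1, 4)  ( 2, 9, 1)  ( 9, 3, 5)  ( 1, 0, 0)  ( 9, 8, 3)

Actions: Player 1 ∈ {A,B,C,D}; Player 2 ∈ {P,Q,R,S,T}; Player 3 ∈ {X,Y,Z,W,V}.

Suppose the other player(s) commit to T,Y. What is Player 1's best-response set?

u_1(A vs T,Y) = 7
u_1(B vs T,Y) = 7
u_1(C vs T,Y) = 5
u_1(D vs T,Y) = 6
max payoff 7 at {A,B}

BR_1 = {A,B}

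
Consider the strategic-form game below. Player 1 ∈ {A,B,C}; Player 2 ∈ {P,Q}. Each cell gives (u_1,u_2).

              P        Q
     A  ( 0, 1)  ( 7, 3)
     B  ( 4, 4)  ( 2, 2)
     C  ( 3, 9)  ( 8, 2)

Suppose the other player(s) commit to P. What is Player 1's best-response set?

u_1(A vs P) = 0
u_1(B vs P) = 4
u_1(C vs P) = 3
max payoff 4 at {B}

P1 best: {B}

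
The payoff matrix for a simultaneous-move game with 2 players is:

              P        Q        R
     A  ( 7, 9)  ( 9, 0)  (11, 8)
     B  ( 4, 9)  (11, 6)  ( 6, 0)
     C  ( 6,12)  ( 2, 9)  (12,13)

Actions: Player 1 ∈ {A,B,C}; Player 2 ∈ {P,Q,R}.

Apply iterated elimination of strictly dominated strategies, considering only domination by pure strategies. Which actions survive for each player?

P2 drop Q (P beats it: A:9>0 B:9>6 C:12>9)
P1 drop B (A beats it: P:7>4 R:11>6)
P1→{A,C} P2→{P,R}

IESDS → P1:{A,C} P2:{P,R}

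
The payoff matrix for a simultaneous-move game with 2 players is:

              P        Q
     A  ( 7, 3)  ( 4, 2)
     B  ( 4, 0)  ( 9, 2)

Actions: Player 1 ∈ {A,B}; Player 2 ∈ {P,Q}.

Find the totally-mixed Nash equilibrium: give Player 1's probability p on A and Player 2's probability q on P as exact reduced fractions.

(p,q) = (2/3, 5/8)

P1 indiff ⇒ q·7+(1-q)·4 = q·4+(1-q)·9 ⇒ q(3) = (1-q)(5) ⇒ q = 5/8
P2 indiff ⇒ p·3+(1-p)·0 = p·2+(1-p)·2 ⇒ p(1) = (1-p)(2) ⇒ p = 2/3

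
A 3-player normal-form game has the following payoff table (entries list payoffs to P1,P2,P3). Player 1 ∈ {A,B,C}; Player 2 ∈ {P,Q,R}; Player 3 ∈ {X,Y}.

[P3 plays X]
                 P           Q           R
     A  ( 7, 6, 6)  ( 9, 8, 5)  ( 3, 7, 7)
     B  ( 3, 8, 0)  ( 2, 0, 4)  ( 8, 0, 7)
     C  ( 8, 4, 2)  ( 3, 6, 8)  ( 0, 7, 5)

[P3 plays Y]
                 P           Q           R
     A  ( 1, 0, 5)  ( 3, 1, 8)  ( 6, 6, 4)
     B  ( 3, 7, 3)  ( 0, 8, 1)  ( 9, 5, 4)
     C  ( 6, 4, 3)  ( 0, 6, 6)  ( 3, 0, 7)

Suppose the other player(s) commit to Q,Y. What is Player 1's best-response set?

u_1(A vs Q,Y) = 3
u_1(B vs Q,Y) = 0
u_1(C vs Q,Y) = 0
max payoff 3 at {A}

P1 best: {A}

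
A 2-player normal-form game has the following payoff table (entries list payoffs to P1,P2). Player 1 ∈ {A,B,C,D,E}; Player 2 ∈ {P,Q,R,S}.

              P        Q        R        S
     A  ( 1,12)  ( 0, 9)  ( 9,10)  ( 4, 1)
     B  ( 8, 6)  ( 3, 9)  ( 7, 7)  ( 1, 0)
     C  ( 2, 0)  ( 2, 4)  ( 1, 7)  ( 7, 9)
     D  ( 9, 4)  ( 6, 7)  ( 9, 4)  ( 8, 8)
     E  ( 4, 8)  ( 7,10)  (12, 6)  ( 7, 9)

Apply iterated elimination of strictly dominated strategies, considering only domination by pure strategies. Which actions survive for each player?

P1 drop A (E beats it: P:4>1 Q:7>0 R:12>9 S:7>4)
P1 drop B (D beats it: P:9>8 Q:6>3 R:9>7 S:8>1)
P1 drop C (D beats it: P:9>2 Q:6>2 R:9>1 S:8>7)
P2 drop P (Q beats it: D:7>4 E:10>8)
P2 drop R (Q beats it: D:7>4 E:10>6)
P1→{D,E} P2→{Q,S}

Remaining: P1:{D,E} P2:{Q,S}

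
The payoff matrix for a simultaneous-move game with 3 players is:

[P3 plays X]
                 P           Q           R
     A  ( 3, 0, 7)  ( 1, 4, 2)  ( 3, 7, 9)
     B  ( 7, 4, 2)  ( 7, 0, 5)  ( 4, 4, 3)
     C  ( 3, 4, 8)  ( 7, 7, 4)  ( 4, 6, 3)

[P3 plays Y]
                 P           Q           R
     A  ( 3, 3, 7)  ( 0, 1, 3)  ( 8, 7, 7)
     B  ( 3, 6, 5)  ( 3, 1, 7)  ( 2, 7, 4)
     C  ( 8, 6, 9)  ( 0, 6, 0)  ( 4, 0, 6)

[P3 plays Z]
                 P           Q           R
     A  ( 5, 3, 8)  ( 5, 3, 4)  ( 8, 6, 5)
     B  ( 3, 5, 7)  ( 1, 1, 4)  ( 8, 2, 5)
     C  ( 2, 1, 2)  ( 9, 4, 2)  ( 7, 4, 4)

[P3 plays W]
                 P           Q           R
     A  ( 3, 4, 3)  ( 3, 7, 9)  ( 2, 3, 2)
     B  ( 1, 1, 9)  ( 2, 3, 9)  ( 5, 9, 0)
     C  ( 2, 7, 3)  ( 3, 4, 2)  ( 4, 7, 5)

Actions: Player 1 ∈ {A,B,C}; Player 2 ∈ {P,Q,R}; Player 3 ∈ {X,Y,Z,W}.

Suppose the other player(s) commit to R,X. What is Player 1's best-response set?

argmax u_1 = {B,C}

u_1(A vs R,X) = 3
u_1(B vs R,X) = 4
u_1(C vs R,X) = 4
max payoff 4 at {B,C}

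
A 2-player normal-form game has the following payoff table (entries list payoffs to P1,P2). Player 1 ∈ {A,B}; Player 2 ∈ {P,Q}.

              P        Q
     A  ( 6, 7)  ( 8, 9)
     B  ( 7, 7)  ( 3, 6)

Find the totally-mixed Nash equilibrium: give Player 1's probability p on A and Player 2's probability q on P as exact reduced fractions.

P1 mixes 1/3 on A; P2 mixes 5/6 on P

P1 indiff ⇒ q·6+(1-q)·8 = q·7+(1-q)·3 ⇒ q(-1) = (1-q)(-5) ⇒ q = 5/6
P2 indiff ⇒ p·7+(1-p)·7 = p·9+(1-p)·6 ⇒ p(-2) = (1-p)(-1) ⇒ p = 1/3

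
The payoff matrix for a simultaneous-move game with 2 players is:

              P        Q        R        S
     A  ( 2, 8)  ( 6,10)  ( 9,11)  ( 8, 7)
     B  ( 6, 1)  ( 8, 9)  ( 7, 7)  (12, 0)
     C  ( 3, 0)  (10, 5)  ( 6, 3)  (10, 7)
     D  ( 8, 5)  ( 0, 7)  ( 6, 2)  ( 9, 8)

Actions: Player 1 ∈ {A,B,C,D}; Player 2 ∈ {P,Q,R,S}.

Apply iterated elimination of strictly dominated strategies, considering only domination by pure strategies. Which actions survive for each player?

P2 drop P (Q beats it: A:10>8 B:9>1 C:5>0 D:7>5)
P1 drop D (B beats it: Q:8>0 R:7>6 S:12>9)
P1→{A,B,C} P2→{Q,R,S}

Remaining: P1:{A,B,C} P2:{Q,R,S}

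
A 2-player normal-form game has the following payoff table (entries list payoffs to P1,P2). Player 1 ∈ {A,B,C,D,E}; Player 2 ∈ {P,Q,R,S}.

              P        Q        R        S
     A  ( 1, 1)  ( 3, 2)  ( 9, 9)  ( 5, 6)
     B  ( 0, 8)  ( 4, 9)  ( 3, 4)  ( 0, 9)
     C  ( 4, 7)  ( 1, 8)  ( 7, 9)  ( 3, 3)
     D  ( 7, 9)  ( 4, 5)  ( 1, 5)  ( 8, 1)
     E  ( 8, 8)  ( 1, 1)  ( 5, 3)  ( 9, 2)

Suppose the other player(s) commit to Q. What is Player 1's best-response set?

P1 best: {B,D}

u_1(A vs Q) = 3
u_1(B vs Q) = 4
u_1(C vs Q) = 1
u_1(D vs Q) = 4
u_1(E vs Q) = 1
max payoff 4 at {B,D}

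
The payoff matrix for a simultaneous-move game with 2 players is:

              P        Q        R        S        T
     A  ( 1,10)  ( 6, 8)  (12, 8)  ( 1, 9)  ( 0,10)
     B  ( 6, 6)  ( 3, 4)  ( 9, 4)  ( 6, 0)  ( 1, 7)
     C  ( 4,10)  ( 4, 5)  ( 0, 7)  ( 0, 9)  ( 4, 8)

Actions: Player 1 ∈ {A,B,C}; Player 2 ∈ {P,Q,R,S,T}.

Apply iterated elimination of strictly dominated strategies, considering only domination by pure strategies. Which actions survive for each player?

IESDS → P1:{B,C} P2:{P,T}

P2 drop Q (P beats it: A:10>8 B:6>4 C:10>5)
P2 drop R (P beats it: A:10>8 B:6>4 C:10>7)
P1 drop A (B beats it: P:6>1 S:6>1 T:1>0)
P2 drop S (P beats it: B:6>0 C:10>9)
P1→{B,C} P2→{P,T}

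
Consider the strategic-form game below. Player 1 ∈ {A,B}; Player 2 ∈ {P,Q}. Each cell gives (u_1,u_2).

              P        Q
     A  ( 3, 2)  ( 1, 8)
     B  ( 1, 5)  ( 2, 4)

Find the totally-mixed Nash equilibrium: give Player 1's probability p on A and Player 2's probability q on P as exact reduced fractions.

(p,q) = (1/7, 1/3)

P1 indiff ⇒ q·3+(1-q)·1 = q·1+(1-q)·2 ⇒ q(2) = (1-q)(1) ⇒ q = 1/3
P2 indiff ⇒ p·2+(1-p)·5 = p·8+(1-p)·4 ⇒ p(-6) = (1-p)(-1) ⇒ p = 1/7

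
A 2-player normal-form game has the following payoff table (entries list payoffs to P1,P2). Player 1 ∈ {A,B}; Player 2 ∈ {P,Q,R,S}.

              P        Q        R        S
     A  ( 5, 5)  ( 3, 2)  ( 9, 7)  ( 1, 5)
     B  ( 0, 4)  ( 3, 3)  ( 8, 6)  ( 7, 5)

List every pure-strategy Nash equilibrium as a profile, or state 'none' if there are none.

(A,P): not NE [P2→R gives 7>5]
(A,Q): not NE [P2→R gives 7>2]
(A,R): NE
(A,S): not NE [P1→B gives 7>1; P2→R gives 7>5]
(B,P): not NE [P1→A gives 5>0; P2→R gives 6>4]
(B,Q): not NE [P2→R gives 6>3]
(B,R): not NE [P1→A gives 9>8]
(B,S): not NE [P2→R gives 6>5]

PSNE = {(A,R)}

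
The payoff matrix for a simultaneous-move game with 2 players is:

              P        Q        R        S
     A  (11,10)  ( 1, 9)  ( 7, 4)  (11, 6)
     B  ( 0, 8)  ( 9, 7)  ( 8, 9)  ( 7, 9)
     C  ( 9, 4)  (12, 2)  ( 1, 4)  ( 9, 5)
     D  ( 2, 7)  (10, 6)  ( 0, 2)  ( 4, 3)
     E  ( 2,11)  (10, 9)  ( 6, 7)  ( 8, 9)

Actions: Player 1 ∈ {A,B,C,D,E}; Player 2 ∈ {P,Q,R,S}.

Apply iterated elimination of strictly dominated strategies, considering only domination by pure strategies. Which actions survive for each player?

Remaining: P1:{A,B} P2:{P,R,S}

P1 drop D (C beats it: P:9>2 Q:12>10 R:1>0 S:9>4)
P2 drop Q (P beats it: A:10>9 B:8>7 C:4>2 E:11>9)
P1 drop C (A beats it: P:11>9 R:7>1 S:11>9)
P1 drop E (A beats it: P:11>2 R:7>6 S:11>8)
P1→{A,B} P2→{P,R,S}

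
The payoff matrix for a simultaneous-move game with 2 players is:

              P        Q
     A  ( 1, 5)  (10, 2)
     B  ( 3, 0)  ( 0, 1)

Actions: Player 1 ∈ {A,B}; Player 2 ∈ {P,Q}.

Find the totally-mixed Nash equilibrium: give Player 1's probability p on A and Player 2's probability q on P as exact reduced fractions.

P1 indiff ⇒ q·1+(1-q)·10 = q·3+(1-q)·0 ⇒ q(-2) = (1-q)(-10) ⇒ q = 5/6
P2 indiff ⇒ p·5+(1-p)·0 = p·2+(1-p)·1 ⇒ p(3) = (1-p)(1) ⇒ p = 1/4

p=1/4, q=5/6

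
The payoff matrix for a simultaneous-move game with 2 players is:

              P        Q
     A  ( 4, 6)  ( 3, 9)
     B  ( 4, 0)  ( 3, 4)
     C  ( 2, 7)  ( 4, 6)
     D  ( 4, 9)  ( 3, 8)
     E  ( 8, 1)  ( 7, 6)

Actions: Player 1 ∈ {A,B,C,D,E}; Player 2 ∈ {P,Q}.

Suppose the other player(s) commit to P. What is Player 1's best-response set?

u_1(A vs P) = 4
u_1(B vs P) = 4
u_1(C vs P) = 2
u_1(D vs P) = 4
u_1(E vs P) = 8
max payoff 8 at {E}

argmax u_1 = {E}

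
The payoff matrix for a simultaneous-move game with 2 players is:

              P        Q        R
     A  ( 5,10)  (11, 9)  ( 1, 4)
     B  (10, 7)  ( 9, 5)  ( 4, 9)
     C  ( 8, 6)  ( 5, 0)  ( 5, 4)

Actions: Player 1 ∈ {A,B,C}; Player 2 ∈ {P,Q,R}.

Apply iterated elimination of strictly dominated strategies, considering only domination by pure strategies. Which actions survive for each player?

Remaining: P1:{B,C} P2:{P,R}

P2 drop Q (P beats it: A:10>9 B:7>5 C:6>0)
P1 drop A (B beats it: P:10>5 R:4>1)
P1→{B,C} P2→{P,R}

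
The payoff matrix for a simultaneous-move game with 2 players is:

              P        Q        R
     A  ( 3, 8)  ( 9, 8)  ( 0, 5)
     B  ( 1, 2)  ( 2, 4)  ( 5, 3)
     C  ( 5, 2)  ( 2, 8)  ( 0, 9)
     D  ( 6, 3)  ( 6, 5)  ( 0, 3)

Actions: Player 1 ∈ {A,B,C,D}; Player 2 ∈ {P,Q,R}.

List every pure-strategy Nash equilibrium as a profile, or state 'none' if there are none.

NE set: (A,Q)

(A,P): not NE [P1→D gives 6>3]
(A,Q): NE
(A,R): not NE [P1→B gives 5>0; P2→Q gives 8>5]
(B,P): not NE [P1→D gives 6>1; P2→Q gives 4>2]
(B,Q): not NE [P1→A gives 9>2]
(B,R): not NE [P2→Q gives 4>3]
(C,P): not NE [P1→D gives 6>5; P2→R gives 9>2]
(C,Q): not NE [P1→A gives 9>2; P2→R gives 9>8]
(C,R): not NE [P1→B gives 5>0]
(D,P): not NE [P2→Q gives 5>3]
(D,Q): not NE [P1→A gives 9>6]
(D,R): not NE [P1→B gives 5>0; P2→Q gives 5>3]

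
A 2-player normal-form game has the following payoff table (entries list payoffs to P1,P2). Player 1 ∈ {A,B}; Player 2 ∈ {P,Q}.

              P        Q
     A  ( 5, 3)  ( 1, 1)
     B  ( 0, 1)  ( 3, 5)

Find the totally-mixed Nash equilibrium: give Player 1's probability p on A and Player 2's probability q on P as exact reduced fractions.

(p,q) = (2/3, 2/7)

P1 indiff ⇒ q·5+(1-q)·1 = q·0+(1-q)·3 ⇒ q(5) = (1-q)(2) ⇒ q = 2/7
P2 indiff ⇒ p·3+(1-p)·1 = p·1+(1-p)·5 ⇒ p(2) = (1-p)(4) ⇒ p = 2/3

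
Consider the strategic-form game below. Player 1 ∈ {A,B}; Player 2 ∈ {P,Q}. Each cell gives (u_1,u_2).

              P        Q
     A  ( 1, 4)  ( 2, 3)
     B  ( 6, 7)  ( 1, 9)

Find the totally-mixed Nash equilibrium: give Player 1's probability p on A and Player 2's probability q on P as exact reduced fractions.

p=2/3, q=1/6

P1 indiff ⇒ q·1+(1-q)·2 = q·6+(1-q)·1 ⇒ q(-5) = (1-q)(-1) ⇒ q = 1/6
P2 indiff ⇒ p·4+(1-p)·7 = p·3+(1-p)·9 ⇒ p(1) = (1-p)(2) ⇒ p = 2/3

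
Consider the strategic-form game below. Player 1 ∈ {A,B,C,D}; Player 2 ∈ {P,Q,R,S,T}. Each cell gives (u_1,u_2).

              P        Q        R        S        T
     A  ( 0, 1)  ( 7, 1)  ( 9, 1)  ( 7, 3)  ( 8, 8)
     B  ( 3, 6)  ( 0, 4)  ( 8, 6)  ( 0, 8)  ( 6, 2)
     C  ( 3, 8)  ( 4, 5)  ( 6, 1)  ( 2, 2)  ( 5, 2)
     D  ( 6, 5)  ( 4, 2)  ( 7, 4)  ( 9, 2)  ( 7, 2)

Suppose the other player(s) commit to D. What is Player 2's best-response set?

u_2(P vs D) = 5
u_2(Q vs D) = 2
u_2(R vs D) = 4
u_2(S vs D) = 2
u_2(T vs D) = 2
max payoff 5 at {P}

argmax u_2 = {P}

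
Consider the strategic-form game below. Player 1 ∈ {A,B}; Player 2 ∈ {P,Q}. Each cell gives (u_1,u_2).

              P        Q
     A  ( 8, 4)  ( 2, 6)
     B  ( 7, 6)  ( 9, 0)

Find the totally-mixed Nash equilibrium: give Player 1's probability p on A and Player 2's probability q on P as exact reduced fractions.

P1 mixes 3/4 on A; P2 mixes 7/8 on P

P1 indiff ⇒ q·8+(1-q)·2 = q·7+(1-q)·9 ⇒ q(1) = (1-q)(7) ⇒ q = 7/8
P2 indiff ⇒ p·4+(1-p)·6 = p·6+(1-p)·0 ⇒ p(-2) = (1-p)(-6) ⇒ p = 3/4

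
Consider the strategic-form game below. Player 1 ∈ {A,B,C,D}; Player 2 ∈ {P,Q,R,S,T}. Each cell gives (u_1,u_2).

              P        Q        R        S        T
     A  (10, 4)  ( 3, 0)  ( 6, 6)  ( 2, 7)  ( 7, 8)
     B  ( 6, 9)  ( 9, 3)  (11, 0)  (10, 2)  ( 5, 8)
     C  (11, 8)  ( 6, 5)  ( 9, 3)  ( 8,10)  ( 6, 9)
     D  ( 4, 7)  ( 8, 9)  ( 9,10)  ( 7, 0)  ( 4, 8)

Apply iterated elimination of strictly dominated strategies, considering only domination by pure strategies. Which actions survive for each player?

IESDS → P1:{A,B,C} P2:{P,S,T}

P1 drop D (B beats it: P:6>4 Q:9>8 R:11>9 S:10>7 T:5>4)
P2 drop Q (P beats it: A:4>0 B:9>3 C:8>5)
P2 drop R (S beats it: A:7>6 B:2>0 C:10>3)
P1→{A,B,C} P2→{P,S,T}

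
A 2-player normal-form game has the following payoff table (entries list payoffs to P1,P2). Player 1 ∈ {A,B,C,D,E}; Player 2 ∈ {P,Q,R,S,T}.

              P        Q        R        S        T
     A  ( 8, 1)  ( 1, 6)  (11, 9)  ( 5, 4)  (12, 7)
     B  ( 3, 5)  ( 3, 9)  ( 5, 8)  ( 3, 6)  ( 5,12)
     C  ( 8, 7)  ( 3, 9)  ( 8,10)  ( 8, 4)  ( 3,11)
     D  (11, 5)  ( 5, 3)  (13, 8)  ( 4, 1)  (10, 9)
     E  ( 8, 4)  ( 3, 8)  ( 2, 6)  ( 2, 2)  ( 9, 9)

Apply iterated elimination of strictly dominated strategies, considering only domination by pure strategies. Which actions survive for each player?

Survivors P1:{A,D} P2:{R,T}

P1 drop B (D beats it: P:11>3 Q:5>3 R:13>5 S:4>3 T:10>5)
P1 drop E (D beats it: P:11>8 Q:5>3 R:13>2 S:4>2 T:10>9)
P2 drop P (R beats it: A:9>1 C:10>7 D:8>5)
P2 drop Q (R beats it: A:9>6 C:10>9 D:8>3)
P2 drop S (R beats it: A:9>4 C:10>4 D:8>1)
P1 drop C (A beats it: R:11>8 T:12>3)
P1→{A,D} P2→{R,T}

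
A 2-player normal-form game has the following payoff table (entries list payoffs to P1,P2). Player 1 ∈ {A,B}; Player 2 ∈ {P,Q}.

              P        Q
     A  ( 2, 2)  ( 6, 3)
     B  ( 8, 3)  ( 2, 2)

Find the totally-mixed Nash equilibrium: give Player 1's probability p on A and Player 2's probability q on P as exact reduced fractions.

p=1/2, q=2/5

P1 indiff ⇒ q·2+(1-q)·6 = q·8+(1-q)·2 ⇒ q(-6) = (1-q)(-4) ⇒ q = 2/5
P2 indiff ⇒ p·2+(1-p)·3 = p·3+(1-p)·2 ⇒ p(-1) = (1-p)(-1) ⇒ p = 1/2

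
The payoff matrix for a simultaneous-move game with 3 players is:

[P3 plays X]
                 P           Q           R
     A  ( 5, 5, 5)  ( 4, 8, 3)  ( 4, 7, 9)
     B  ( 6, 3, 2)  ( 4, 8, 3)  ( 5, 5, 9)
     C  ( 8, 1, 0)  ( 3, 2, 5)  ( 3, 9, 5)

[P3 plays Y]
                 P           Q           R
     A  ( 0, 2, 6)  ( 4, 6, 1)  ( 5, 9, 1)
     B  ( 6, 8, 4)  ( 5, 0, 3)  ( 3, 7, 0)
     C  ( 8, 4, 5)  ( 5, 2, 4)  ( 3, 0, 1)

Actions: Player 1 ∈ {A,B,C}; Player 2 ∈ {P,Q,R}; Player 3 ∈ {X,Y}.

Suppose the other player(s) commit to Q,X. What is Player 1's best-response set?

u_1(A vs Q,X) = 4
u_1(B vs Q,X) = 4
u_1(C vs Q,X) = 3
max payoff 4 at {A,B}

P1 best: {A,B}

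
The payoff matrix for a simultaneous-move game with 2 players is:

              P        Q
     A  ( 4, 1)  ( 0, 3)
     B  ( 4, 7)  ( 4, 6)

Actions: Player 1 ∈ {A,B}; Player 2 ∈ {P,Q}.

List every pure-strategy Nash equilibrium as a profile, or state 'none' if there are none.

(A,P): not NE [P2→Q gives 3>1]
(A,Q): not NE [P1→B gives 4>0]
(B,P): NE
(B,Q): not NE [P2→P gives 7>6]

Nash profiles: (B,P)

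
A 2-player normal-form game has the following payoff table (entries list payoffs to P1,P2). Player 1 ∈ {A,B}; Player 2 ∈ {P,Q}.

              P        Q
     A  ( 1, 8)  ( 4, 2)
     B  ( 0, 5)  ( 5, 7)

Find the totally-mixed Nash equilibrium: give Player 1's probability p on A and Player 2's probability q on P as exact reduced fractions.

p=1/4, q=1/2

P1 indiff ⇒ q·1+(1-q)·4 = q·0+(1-q)·5 ⇒ q(1) = (1-q)(1) ⇒ q = 1/2
P2 indiff ⇒ p·8+(1-p)·5 = p·2+(1-p)·7 ⇒ p(6) = (1-p)(2) ⇒ p = 1/4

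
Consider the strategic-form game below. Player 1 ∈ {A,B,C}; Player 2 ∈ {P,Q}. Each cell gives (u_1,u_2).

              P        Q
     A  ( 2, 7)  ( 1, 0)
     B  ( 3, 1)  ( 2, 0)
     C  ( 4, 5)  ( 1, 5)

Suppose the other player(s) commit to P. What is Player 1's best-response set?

P1 best: {C}

u_1(A vs P) = 2
u_1(B vs P) = 3
u_1(C vs P) = 4
max payoff 4 at {C}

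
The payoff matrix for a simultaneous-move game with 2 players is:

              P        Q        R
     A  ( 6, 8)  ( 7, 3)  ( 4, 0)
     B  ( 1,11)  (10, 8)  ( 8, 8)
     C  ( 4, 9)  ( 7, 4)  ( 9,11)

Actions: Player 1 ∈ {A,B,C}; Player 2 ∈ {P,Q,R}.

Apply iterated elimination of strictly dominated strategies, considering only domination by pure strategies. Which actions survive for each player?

Remaining: P1:{A,C} P2:{P,R}

P2 drop Q (P beats it: A:8>3 B:11>8 C:9>4)
P1 drop B (C beats it: P:4>1 R:9>8)
P1→{A,C} P2→{P,R}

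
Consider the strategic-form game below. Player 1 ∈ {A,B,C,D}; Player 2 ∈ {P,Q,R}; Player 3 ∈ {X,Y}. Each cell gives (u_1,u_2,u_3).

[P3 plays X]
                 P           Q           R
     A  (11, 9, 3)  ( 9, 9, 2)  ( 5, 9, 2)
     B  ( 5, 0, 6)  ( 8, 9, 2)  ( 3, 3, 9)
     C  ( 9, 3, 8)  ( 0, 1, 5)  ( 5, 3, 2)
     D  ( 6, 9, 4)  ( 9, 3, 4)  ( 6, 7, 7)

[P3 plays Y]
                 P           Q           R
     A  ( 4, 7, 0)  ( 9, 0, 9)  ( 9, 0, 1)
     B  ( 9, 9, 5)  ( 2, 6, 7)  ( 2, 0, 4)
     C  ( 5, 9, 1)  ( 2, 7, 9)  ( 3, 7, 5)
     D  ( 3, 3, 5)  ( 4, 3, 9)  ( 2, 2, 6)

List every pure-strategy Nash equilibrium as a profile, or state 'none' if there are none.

NE set: (A,P,X)

(A,P,X): NE
(A,P,Y): not NE [P1→B gives 9>4; P3→X gives 3>0]
(A,Q,X): not NE [P3→Y gives 9>2]
(A,Q,Y): not NE [P2→P gives 7>0]
(A,R,X): not NE [P1→D gives 6>5]
(A,R,Y): not NE [P2→P gives 7>0; P3→X gives 2>1]
(B,P,X): not NE [P1→A gives 11>5; P2→Q gives 9>0]
(B,P,Y): not NE [P3→X gives 6>5]
(B,Q,X): not NE [P1→D gives 9>8; P3→Y gives 7>2]
(B,Q,Y): not NE [P1→A gives 9>2; P2→P gives 9>6]
(B,R,X): not NE [P1→D gives 6>3; P2→Q gives 9>3]
(B,R,Y): not NE [P1→A gives 9>2; P2→P gives 9>0; P3→X gives 9>4]
(C,P,X): not NE [P1→A gives 11>9]
(C,P,Y): not NE [P1→B gives 9>5; P3→X gives 8>1]
(C,Q,X): not NE [P1→D gives 9>0; P2→R gives 3>1; P3→Y gives 9>5]
(C,Q,Y): not NE [P1→A gives 9>2; P2→P gives 9>7]
(C,R,X): not NE [P1→D gives 6>5; P3→Y gives 5>2]
(C,R,Y): not NE [P1→A gives 9>3; P2→P gives 9>7]
(D,P,X): not NE [P1→A gives 11>6; P3→Y gives 5>4]
(D,P,Y): not NE [P1→B gives 9>3]
(D,Q,X): not NE [P2→P gives 9>3; P3→Y gives 9>4]
(D,Q,Y): not NE [P1→A gives 9>4]
(D,R,X): not NE [P2→P gives 9>7]
(D,R,Y): not NE [P1→A gives 9>2; P2→Q gives 3>2; P3→X gives 7>6]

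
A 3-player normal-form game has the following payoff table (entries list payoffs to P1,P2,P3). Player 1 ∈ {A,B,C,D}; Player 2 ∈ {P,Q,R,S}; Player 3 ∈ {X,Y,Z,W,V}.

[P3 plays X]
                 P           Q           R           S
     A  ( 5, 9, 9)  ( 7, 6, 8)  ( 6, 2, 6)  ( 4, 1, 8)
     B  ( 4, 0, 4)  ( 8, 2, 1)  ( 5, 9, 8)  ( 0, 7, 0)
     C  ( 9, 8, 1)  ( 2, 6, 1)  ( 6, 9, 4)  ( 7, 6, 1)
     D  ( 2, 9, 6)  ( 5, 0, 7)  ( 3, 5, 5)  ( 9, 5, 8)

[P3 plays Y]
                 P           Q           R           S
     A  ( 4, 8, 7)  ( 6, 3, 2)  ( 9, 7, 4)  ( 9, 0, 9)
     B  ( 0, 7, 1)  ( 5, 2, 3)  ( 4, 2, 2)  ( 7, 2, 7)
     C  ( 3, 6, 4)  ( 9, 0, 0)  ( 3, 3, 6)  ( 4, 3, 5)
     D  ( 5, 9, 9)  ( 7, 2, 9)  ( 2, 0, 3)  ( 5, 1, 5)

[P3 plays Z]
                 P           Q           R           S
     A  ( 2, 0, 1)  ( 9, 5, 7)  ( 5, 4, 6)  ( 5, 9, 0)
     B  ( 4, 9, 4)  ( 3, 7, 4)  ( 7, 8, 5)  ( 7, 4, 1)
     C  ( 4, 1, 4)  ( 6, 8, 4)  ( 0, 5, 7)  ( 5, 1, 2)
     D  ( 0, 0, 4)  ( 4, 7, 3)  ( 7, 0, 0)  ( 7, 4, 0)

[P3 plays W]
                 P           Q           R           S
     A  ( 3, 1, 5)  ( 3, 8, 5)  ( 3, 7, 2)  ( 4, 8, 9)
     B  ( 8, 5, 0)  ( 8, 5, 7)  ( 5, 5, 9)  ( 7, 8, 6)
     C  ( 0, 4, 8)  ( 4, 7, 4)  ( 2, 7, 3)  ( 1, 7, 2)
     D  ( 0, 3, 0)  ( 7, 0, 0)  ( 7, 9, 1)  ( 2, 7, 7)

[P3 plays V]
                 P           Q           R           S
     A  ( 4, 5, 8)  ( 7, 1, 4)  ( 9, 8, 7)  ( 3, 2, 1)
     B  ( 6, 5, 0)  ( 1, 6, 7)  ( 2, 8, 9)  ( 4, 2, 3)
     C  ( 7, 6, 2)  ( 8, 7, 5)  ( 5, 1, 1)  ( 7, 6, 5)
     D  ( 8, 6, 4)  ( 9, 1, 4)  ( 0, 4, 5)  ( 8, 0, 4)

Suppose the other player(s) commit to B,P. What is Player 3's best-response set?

u_3(X vs B,P) = 4
u_3(Y vs B,P) = 1
u_3(Z vs B,P) = 4
u_3(W vs B,P) = 0
u_3(V vs B,P) = 0
max payoff 4 at {X,Z}

argmax u_3 = {X,Z}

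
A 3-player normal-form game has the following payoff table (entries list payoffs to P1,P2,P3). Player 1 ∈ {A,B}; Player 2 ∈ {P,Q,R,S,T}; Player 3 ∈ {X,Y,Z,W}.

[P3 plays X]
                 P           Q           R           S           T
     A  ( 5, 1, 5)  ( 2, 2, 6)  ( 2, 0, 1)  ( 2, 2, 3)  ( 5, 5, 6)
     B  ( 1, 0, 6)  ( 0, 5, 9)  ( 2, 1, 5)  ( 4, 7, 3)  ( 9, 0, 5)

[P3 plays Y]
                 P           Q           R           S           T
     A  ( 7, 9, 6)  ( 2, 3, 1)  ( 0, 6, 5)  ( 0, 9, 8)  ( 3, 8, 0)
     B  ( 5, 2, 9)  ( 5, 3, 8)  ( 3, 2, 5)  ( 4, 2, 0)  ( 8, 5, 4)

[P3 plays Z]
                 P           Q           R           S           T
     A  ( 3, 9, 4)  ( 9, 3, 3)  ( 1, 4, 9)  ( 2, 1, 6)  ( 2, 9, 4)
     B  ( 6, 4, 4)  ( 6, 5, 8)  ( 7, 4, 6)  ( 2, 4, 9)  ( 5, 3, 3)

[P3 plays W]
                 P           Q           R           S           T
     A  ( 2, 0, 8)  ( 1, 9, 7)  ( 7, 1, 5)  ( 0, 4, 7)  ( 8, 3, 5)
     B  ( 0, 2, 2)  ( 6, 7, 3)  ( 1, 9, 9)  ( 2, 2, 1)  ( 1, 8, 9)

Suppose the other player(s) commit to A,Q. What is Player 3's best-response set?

argmax u_3 = {W}

u_3(X vs A,Q) = 6
u_3(Y vs A,Q) = 1
u_3(Z vs A,Q) = 3
u_3(W vs A,Q) = 7
max payoff 7 at {W}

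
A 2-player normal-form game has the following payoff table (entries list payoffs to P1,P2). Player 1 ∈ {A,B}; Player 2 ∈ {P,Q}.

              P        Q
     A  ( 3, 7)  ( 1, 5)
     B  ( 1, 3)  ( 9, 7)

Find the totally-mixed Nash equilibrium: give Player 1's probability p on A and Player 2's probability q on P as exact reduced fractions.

P1 mixes 2/3 on A; P2 mixes 4/5 on P

P1 indiff ⇒ q·3+(1-q)·1 = q·1+(1-q)·9 ⇒ q(2) = (1-q)(8) ⇒ q = 4/5
P2 indiff ⇒ p·7+(1-p)·3 = p·5+(1-p)·7 ⇒ p(2) = (1-p)(4) ⇒ p = 2/3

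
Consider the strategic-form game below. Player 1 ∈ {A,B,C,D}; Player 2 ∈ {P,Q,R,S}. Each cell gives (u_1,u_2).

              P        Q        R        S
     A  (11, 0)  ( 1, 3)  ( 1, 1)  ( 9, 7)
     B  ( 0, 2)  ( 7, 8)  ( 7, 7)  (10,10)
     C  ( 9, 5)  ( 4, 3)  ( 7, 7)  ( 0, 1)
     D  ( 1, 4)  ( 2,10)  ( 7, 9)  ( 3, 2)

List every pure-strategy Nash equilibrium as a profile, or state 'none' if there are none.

NE set: (B,S), (C,R)

(A,P): not NE [P2→S gives 7>0]
(A,Q): not NE [P1→B gives 7>1; P2→S gives 7>3]
(A,R): not NE [P1→D gives 7>1; P2→S gives 7>1]
(A,S): not NE [P1→B gives 10>9]
(B,P): not NE [P1→A gives 11>0; P2→S gives 10>2]
(B,Q): not NE [P2→S gives 10>8]
(B,R): not NE [P2→S gives 10>7]
(B,S): NE
(C,P): not NE [P1→A gives 11>9; P2→R gives 7>5]
(C,Q): not NE [P1→B gives 7>4; P2→R gives 7>3]
(C,R): NE
(C,S): not NE [P1→B gives 10>0; P2→R gives 7>1]
(D,P): not NE [P1→A gives 11>1; P2→Q gives 10>4]
(D,Q): not NE [P1→B gives 7>2]
(D,R): not NE [P2→Q gives 10>9]
(D,S): not NE [P1→B gives 10>3; P2→Q gives 10>2]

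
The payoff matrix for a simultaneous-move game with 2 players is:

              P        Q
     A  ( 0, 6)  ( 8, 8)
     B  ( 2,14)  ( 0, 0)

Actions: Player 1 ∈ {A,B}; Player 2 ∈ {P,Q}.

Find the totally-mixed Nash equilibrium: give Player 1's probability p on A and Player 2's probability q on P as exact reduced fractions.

(p,q) = (7/8, 4/5)

P1 indiff ⇒ q·0+(1-q)·8 = q·2+(1-q)·0 ⇒ q(-2) = (1-q)(-8) ⇒ q = 4/5
P2 indiff ⇒ p·6+(1-p)·14 = p·8+(1-p)·0 ⇒ p(-2) = (1-p)(-14) ⇒ p = 7/8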